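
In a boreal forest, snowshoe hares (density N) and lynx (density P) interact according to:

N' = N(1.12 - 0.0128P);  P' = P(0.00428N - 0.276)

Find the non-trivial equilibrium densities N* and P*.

Set dP/dt = 0 with P > 0: 0.00428N - 0.276 = 0, so N* = 0.276/0.00428 = 64.5.
Set dN/dt = 0 with N > 0: 1.12 - 0.0128P = 0, so P* = 1.12/0.0128 = 87.5.

N* ≈ 64.5, P* ≈ 87.5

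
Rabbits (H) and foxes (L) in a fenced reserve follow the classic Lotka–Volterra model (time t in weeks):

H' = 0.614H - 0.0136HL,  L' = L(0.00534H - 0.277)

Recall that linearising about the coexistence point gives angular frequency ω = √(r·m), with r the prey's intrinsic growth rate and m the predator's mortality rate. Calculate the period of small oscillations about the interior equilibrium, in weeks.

T ≈ 15.2 weeks

Here r = 0.614 and m = 0.277, so r·m = 0.17.
ω = √0.17 = 0.412 per week, hence T = 2π/ω ≈ 15.2 weeks.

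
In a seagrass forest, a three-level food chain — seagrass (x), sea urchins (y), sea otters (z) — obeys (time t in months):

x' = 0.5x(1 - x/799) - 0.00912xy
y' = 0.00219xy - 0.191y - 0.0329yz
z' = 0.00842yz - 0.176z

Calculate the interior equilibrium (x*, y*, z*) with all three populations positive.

x* ≈ 494, y* ≈ 20.9, z* ≈ 27.1

From dz/dt = 0: 0.00842y* = 0.176, so y* = 20.9.
From dx/dt = 0: 0.5(1 - x*/799) = 0.00912·20.9, giving x* = 799·(1 - 0.381) = 494.
From dy/dt = 0: 0.00219·494 - 0.191 = 0.0329z*, so z* = 0.892/0.0329 = 27.1.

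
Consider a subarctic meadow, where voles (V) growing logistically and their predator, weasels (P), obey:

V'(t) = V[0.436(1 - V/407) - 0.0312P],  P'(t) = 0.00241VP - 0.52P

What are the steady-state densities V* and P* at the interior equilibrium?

From dP/dt = 0 with P > 0: 0.00241V* = 0.52, so V* = 216.
Substitute into dV/dt = 0: 0.436(1 - 216/407) = 0.0312P*.
The bracket is 0.47, giving P* = 0.205/0.0312 = 6.57.

V* ≈ 216, P* ≈ 6.57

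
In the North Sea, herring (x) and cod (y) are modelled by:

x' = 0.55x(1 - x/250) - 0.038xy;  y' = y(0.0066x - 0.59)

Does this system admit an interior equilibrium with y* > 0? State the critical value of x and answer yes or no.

Threshold x = 89.4; K > 89.4, so yes, the predator persists.

The predator equation gives dy/dt > 0 only when x > 0.59/0.0066 = 89.4.
Without the predator, x → K = 250. Since 250 > 89.4, the predator can invade and persist.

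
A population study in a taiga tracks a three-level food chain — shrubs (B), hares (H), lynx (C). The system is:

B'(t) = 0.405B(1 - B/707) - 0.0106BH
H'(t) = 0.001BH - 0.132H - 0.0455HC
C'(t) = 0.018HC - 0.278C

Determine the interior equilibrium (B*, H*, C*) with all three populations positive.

B* ≈ 421, H* ≈ 15.4, C* ≈ 6.36

From dC/dt = 0: 0.018H* = 0.278, so H* = 15.4.
From dB/dt = 0: 0.405(1 - B*/707) = 0.0106·15.4, giving B* = 707·(1 - 0.404) = 421.
From dH/dt = 0: 0.001·421 - 0.132 = 0.0455C*, so C* = 0.289/0.0455 = 6.36.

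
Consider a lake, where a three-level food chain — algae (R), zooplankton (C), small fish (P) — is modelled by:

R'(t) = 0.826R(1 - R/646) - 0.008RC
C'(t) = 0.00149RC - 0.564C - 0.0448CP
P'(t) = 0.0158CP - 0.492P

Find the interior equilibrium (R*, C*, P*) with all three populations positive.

R* ≈ 451, C* ≈ 31.1, P* ≈ 2.42

From dP/dt = 0: 0.0158C* = 0.492, so C* = 31.1.
From dR/dt = 0: 0.826(1 - R*/646) = 0.008·31.1, giving R* = 646·(1 - 0.302) = 451.
From dC/dt = 0: 0.00149·451 - 0.564 = 0.0448P*, so P* = 0.108/0.0448 = 2.42.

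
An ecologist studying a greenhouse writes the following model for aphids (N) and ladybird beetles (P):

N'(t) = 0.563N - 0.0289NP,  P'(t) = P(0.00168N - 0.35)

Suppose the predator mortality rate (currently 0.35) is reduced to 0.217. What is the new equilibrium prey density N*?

N* ≈ 129

At the interior fixed point, setting dP/dt = 0 with P > 0 fixes N* = (predator death rate)/(NP coefficient) — independent of the other coefficients.
With the change, N* = 0.217/0.00168 = 129; it falls from 208.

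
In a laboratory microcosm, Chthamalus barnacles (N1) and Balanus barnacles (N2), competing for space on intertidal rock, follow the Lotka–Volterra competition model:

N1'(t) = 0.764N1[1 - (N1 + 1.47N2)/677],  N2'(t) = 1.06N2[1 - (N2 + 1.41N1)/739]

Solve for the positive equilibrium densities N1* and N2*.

Setting both brackets to zero gives the nullclines N1 + 1.47N2 = 677 and 1.41N1 + N2 = 739.
Substituting N2 = 739 - 1.41N1 into the first: N1(1 - 1.47·1.41) = 677 - 1.47·739.
So N1* = -409/-1.07 = 382, and then N2* = 739 - 1.41·382 = 201.

N1* ≈ 382, N2* ≈ 201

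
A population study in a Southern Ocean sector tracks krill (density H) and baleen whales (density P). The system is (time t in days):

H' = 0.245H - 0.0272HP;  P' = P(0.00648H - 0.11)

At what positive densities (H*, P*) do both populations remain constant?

H* ≈ 17, P* ≈ 9.01

Set dP/dt = 0 with P > 0: 0.00648H - 0.11 = 0, so H* = 0.11/0.00648 = 17.
Set dH/dt = 0 with H > 0: 0.245 - 0.0272P = 0, so P* = 0.245/0.0272 = 9.01.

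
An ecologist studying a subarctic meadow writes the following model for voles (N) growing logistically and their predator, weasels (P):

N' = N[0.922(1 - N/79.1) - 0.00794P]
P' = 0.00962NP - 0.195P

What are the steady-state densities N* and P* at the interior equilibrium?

N* ≈ 20.3, P* ≈ 86.4

From dP/dt = 0 with P > 0: 0.00962N* = 0.195, so N* = 20.3.
Substitute into dN/dt = 0: 0.922(1 - 20.3/79.1) = 0.00794P*.
The bracket is 0.744, giving P* = 0.686/0.00794 = 86.4.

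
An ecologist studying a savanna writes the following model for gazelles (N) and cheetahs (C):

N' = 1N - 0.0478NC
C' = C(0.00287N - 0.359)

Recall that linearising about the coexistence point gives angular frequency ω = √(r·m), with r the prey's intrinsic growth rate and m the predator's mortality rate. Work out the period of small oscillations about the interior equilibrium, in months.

Here r = 1 and m = 0.359, so r·m = 0.359.
ω = √0.359 = 0.599 per month, hence T = 2π/ω ≈ 10.5 months.

T ≈ 10.5 months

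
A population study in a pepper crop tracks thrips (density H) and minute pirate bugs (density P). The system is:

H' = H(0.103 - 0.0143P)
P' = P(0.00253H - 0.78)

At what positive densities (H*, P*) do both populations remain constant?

Set dP/dt = 0 with P > 0: 0.00253H - 0.78 = 0, so H* = 0.78/0.00253 = 308.
Set dH/dt = 0 with H > 0: 0.103 - 0.0143P = 0, so P* = 0.103/0.0143 = 7.2.

H* ≈ 308, P* ≈ 7.2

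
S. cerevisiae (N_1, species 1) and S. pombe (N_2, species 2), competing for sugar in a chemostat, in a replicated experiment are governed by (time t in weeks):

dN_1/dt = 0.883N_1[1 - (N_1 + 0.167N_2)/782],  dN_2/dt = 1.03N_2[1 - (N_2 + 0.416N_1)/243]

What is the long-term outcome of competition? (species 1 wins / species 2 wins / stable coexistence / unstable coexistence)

species 1 excludes species 2

Compare the nullcline intercepts: K1/α12 = 782/0.167 = 4680 > K2 = 243; K2/α21 = 243/0.416 = 584 < K1 = 782.
Since the inequalities point opposite ways, species 1 can invade but species 2 cannot.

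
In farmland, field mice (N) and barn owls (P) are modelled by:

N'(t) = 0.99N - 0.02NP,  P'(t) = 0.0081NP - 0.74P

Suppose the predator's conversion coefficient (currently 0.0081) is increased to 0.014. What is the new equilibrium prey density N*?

At the interior fixed point, setting dP/dt = 0 with P > 0 fixes N* = (predator death rate)/(NP coefficient) — independent of the other coefficients.
With the change, N* = 0.74/0.014 = 52.9; it falls from 91.4.

N* ≈ 52.9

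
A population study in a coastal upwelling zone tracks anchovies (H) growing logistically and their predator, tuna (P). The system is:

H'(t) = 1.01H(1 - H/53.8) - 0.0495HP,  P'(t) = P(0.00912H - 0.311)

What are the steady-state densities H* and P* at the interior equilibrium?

H* ≈ 34.1, P* ≈ 7.47

From dP/dt = 0 with P > 0: 0.00912H* = 0.311, so H* = 34.1.
Substitute into dH/dt = 0: 1.01(1 - 34.1/53.8) = 0.0495P*.
The bracket is 0.366, giving P* = 0.37/0.0495 = 7.47.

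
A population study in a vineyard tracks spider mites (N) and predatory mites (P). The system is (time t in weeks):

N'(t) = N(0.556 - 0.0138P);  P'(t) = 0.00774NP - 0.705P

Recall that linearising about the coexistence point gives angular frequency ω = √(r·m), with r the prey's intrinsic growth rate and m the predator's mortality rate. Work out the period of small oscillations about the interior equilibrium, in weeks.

T ≈ 10 weeks

Here r = 0.556 and m = 0.705, so r·m = 0.392.
ω = √0.392 = 0.626 per week, hence T = 2π/ω ≈ 10 weeks.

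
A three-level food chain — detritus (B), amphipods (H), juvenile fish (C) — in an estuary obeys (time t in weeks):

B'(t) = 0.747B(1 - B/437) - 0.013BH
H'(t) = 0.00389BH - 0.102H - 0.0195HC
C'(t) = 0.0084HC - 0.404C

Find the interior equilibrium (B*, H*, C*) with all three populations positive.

From dC/dt = 0: 0.0084H* = 0.404, so H* = 48.1.
From dB/dt = 0: 0.747(1 - B*/437) = 0.013·48.1, giving B* = 437·(1 - 0.837) = 71.2.
From dH/dt = 0: 0.00389·71.2 - 0.102 = 0.0195C*, so C* = 0.175/0.0195 = 8.98.

B* ≈ 71.2, H* ≈ 48.1, C* ≈ 8.98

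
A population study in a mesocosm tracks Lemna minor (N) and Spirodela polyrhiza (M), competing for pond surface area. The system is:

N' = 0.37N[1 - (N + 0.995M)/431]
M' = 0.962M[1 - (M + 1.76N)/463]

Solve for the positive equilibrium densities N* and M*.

N* ≈ 39.5, M* ≈ 393

Setting both brackets to zero gives the nullclines N + 0.995M = 431 and 1.76N + M = 463.
Substituting M = 463 - 1.76N into the first: N(1 - 0.995·1.76) = 431 - 0.995·463.
So N* = -29.7/-0.751 = 39.5, and then M* = 463 - 1.76·39.5 = 393.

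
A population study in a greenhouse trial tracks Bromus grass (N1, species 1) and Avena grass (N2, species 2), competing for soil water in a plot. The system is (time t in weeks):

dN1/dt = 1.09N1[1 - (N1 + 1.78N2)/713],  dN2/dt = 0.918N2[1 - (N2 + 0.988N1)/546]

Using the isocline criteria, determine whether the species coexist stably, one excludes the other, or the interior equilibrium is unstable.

unstable coexistence (outcome depends on initial conditions)

Compare the nullcline intercepts: K1/α12 = 713/1.78 = 401 < K2 = 546; K2/α21 = 546/0.988 = 553 < K1 = 713.
Since both are reversed, neither can invade when rare; the interior point is a saddle.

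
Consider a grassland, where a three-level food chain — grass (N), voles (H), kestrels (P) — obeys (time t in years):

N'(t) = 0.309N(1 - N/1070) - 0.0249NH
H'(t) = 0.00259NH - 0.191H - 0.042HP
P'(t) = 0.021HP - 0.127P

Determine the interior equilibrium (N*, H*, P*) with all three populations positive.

N* ≈ 549, H* ≈ 6.05, P* ≈ 29.3

From dP/dt = 0: 0.021H* = 0.127, so H* = 6.05.
From dN/dt = 0: 0.309(1 - N*/1070) = 0.0249·6.05, giving N* = 1070·(1 - 0.487) = 549.
From dH/dt = 0: 0.00259·549 - 0.191 = 0.042P*, so P* = 1.23/0.042 = 29.3.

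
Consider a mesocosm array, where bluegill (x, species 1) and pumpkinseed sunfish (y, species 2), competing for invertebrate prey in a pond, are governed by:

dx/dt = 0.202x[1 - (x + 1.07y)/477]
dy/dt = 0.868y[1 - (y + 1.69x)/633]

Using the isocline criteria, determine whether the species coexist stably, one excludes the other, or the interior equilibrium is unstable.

unstable coexistence (outcome depends on initial conditions)

Compare the nullcline intercepts: K1/α12 = 477/1.07 = 446 < K2 = 633; K2/α21 = 633/1.69 = 375 < K1 = 477.
Since both are reversed, neither can invade when rare; the interior point is a saddle.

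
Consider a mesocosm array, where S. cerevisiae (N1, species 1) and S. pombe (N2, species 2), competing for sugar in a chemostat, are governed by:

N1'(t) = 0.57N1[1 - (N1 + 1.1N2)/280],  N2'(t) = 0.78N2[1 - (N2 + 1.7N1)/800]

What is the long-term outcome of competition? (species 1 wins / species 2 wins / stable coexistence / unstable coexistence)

species 2 excludes species 1

Compare the nullcline intercepts: K1/α12 = 280/1.1 = 255 < K2 = 800; K2/α21 = 800/1.7 = 471 > K1 = 280.
Since the inequalities point opposite ways, species 2 can invade but species 1 cannot.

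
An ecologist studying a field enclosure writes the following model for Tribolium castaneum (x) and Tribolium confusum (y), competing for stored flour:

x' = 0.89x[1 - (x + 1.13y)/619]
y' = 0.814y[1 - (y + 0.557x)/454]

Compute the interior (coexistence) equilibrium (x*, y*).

Setting both brackets to zero gives the nullclines x + 1.13y = 619 and 0.557x + y = 454.
Substituting y = 454 - 0.557x into the first: x(1 - 1.13·0.557) = 619 - 1.13·454.
So x* = 106/0.371 = 286, and then y* = 454 - 0.557·286 = 295.

x* ≈ 286, y* ≈ 295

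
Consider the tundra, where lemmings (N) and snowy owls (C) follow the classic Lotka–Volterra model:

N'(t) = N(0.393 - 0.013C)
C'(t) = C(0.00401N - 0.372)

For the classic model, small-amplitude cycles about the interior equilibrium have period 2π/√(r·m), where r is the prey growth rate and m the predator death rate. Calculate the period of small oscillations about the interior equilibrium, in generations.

T ≈ 16.4 generations

Here r = 0.393 and m = 0.372, so r·m = 0.146.
ω = √0.146 = 0.382 per generation, hence T = 2π/ω ≈ 16.4 generations.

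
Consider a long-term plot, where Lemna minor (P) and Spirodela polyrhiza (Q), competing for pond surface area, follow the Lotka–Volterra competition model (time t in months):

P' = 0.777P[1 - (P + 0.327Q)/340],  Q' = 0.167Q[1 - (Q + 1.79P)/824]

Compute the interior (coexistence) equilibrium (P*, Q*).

P* ≈ 170, Q* ≈ 519

Setting both brackets to zero gives the nullclines P + 0.327Q = 340 and 1.79P + Q = 824.
Substituting Q = 824 - 1.79P into the first: P(1 - 0.327·1.79) = 340 - 0.327·824.
So P* = 70.6/0.415 = 170, and then Q* = 824 - 1.79·170 = 519.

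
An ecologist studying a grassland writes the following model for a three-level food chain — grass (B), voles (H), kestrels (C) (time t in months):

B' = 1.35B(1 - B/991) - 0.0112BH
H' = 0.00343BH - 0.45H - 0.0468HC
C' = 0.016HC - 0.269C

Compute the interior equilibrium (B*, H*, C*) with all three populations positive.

B* ≈ 853, H* ≈ 16.8, C* ≈ 52.9

From dC/dt = 0: 0.016H* = 0.269, so H* = 16.8.
From dB/dt = 0: 1.35(1 - B*/991) = 0.0112·16.8, giving B* = 991·(1 - 0.139) = 853.
From dH/dt = 0: 0.00343·853 - 0.45 = 0.0468C*, so C* = 2.48/0.0468 = 52.9.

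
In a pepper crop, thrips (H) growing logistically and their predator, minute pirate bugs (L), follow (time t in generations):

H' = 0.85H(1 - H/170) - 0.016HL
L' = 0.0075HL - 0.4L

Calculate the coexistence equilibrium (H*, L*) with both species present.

H* ≈ 53.3, L* ≈ 36.5

From dL/dt = 0 with L > 0: 0.0075H* = 0.4, so H* = 53.3.
Substitute into dH/dt = 0: 0.85(1 - 53.3/170) = 0.016L*.
The bracket is 0.686, giving L* = 0.583/0.016 = 36.5.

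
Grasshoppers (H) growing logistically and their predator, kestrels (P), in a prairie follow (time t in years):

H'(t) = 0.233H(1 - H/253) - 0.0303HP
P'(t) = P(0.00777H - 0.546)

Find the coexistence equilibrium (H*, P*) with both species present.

H* ≈ 70.3, P* ≈ 5.55

From dP/dt = 0 with P > 0: 0.00777H* = 0.546, so H* = 70.3.
Substitute into dH/dt = 0: 0.233(1 - 70.3/253) = 0.0303P*.
The bracket is 0.722, giving P* = 0.168/0.0303 = 5.55.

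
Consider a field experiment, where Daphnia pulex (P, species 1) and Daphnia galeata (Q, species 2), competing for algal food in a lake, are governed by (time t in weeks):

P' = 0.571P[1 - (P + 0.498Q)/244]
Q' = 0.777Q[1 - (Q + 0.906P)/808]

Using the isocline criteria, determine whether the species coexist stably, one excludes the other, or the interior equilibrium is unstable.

species 2 excludes species 1

Compare the nullcline intercepts: K1/α12 = 244/0.498 = 490 < K2 = 808; K2/α21 = 808/0.906 = 892 > K1 = 244.
Since the inequalities point opposite ways, species 2 can invade but species 1 cannot.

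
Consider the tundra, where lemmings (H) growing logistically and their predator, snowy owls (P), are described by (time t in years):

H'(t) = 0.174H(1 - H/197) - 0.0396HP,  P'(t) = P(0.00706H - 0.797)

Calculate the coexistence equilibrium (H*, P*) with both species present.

H* ≈ 113, P* ≈ 1.88

From dP/dt = 0 with P > 0: 0.00706H* = 0.797, so H* = 113.
Substitute into dH/dt = 0: 0.174(1 - 113/197) = 0.0396P*.
The bracket is 0.427, giving P* = 0.0743/0.0396 = 1.88.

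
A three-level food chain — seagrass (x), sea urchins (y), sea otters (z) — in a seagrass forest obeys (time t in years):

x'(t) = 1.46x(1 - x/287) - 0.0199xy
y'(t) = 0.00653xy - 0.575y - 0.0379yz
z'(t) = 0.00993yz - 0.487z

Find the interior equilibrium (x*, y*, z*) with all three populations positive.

From dz/dt = 0: 0.00993y* = 0.487, so y* = 49.
From dx/dt = 0: 1.46(1 - x*/287) = 0.0199·49, giving x* = 287·(1 - 0.668) = 95.1.
From dy/dt = 0: 0.00653·95.1 - 0.575 = 0.0379z*, so z* = 0.0463/0.0379 = 1.22.

x* ≈ 95.1, y* ≈ 49, z* ≈ 1.22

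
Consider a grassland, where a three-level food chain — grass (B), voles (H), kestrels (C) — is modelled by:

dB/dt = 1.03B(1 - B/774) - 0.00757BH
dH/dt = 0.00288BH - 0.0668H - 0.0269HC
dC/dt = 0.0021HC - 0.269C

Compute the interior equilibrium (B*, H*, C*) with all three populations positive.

B* ≈ 45.3, H* ≈ 128, C* ≈ 2.37

From dC/dt = 0: 0.0021H* = 0.269, so H* = 128.
From dB/dt = 0: 1.03(1 - B*/774) = 0.00757·128, giving B* = 774·(1 - 0.941) = 45.3.
From dH/dt = 0: 0.00288·45.3 - 0.0668 = 0.0269C*, so C* = 0.0637/0.0269 = 2.37.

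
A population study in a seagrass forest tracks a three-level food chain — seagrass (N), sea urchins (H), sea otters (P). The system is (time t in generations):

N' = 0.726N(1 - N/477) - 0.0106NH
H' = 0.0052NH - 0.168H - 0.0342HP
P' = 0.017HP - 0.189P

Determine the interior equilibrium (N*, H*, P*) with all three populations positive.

From dP/dt = 0: 0.017H* = 0.189, so H* = 11.1.
From dN/dt = 0: 0.726(1 - N*/477) = 0.0106·11.1, giving N* = 477·(1 - 0.162) = 400.
From dH/dt = 0: 0.0052·400 - 0.168 = 0.0342P*, so P* = 1.91/0.0342 = 55.8.

N* ≈ 400, H* ≈ 11.1, P* ≈ 55.8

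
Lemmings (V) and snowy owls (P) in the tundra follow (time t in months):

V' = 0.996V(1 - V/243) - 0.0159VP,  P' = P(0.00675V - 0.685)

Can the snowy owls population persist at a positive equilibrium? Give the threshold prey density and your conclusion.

The predator equation gives dP/dt > 0 only when V > 0.685/0.00675 = 101.
Without the predator, V → K = 243. Since 243 > 101, the predator can invade and persist.

Threshold V = 101; K > 101, so yes, the predator persists.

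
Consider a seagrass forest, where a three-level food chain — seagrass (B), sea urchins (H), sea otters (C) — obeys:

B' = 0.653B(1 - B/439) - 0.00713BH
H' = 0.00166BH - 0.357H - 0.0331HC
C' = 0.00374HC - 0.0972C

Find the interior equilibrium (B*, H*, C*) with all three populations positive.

B* ≈ 314, H* ≈ 26, C* ≈ 4.98

From dC/dt = 0: 0.00374H* = 0.0972, so H* = 26.
From dB/dt = 0: 0.653(1 - B*/439) = 0.00713·26, giving B* = 439·(1 - 0.284) = 314.
From dH/dt = 0: 0.00166·314 - 0.357 = 0.0331C*, so C* = 0.165/0.0331 = 4.98.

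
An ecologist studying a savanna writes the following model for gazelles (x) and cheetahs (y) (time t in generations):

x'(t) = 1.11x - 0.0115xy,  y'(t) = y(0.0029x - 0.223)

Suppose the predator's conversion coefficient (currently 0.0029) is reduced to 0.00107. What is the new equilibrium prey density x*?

x* ≈ 208

At the interior fixed point, setting dy/dt = 0 with y > 0 fixes x* = (predator death rate)/(xy coefficient) — independent of the other coefficients.
With the change, x* = 0.223/0.00107 = 208; it rises from 76.9.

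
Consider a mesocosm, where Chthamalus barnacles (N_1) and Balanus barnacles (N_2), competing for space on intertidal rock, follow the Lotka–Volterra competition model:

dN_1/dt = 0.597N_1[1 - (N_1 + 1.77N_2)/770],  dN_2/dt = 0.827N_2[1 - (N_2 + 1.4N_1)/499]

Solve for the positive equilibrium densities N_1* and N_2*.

N_1* ≈ 76.6, N_2* ≈ 392

Setting both brackets to zero gives the nullclines N_1 + 1.77N_2 = 770 and 1.4N_1 + N_2 = 499.
Substituting N_2 = 499 - 1.4N_1 into the first: N_1(1 - 1.77·1.4) = 770 - 1.77·499.
So N_1* = -113/-1.48 = 76.6, and then N_2* = 499 - 1.4·76.6 = 392.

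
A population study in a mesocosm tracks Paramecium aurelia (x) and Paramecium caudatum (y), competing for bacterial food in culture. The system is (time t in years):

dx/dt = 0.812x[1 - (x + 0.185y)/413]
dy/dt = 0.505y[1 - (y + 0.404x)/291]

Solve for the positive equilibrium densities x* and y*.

x* ≈ 388, y* ≈ 134

Setting both brackets to zero gives the nullclines x + 0.185y = 413 and 0.404x + y = 291.
Substituting y = 291 - 0.404x into the first: x(1 - 0.185·0.404) = 413 - 0.185·291.
So x* = 359/0.925 = 388, and then y* = 291 - 0.404·388 = 134.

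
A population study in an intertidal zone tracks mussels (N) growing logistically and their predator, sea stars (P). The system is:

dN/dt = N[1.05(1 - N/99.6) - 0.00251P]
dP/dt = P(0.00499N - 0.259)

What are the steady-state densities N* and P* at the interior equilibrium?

From dP/dt = 0 with P > 0: 0.00499N* = 0.259, so N* = 51.9.
Substitute into dN/dt = 0: 1.05(1 - 51.9/99.6) = 0.00251P*.
The bracket is 0.479, giving P* = 0.503/0.00251 = 200.

N* ≈ 51.9, P* ≈ 200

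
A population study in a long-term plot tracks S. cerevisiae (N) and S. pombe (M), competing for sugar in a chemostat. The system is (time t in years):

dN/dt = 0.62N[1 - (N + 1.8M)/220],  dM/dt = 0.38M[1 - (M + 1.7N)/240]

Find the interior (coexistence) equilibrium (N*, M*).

Setting both brackets to zero gives the nullclines N + 1.8M = 220 and 1.7N + M = 240.
Substituting M = 240 - 1.7N into the first: N(1 - 1.8·1.7) = 220 - 1.8·240.
So N* = -212/-2.06 = 103, and then M* = 240 - 1.7·103 = 65.

N* ≈ 103, M* ≈ 65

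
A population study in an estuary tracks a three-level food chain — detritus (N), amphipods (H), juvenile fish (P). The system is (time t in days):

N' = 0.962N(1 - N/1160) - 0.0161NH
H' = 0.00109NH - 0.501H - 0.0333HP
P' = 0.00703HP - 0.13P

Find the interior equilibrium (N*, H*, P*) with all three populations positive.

From dP/dt = 0: 0.00703H* = 0.13, so H* = 18.5.
From dN/dt = 0: 0.962(1 - N*/1160) = 0.0161·18.5, giving N* = 1160·(1 - 0.309) = 801.
From dH/dt = 0: 0.00109·801 - 0.501 = 0.0333P*, so P* = 0.372/0.0333 = 11.2.

N* ≈ 801, H* ≈ 18.5, P* ≈ 11.2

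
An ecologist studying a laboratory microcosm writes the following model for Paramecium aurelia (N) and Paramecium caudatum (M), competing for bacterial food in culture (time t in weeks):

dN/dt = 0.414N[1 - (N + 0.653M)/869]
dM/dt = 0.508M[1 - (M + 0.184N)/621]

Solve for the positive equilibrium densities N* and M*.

Setting both brackets to zero gives the nullclines N + 0.653M = 869 and 0.184N + M = 621.
Substituting M = 621 - 0.184N into the first: N(1 - 0.653·0.184) = 869 - 0.653·621.
So N* = 463/0.88 = 527, and then M* = 621 - 0.184·527 = 524.

N* ≈ 527, M* ≈ 524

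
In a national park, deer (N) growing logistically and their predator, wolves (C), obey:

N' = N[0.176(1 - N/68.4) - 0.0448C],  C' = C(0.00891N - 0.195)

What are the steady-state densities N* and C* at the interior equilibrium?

From dC/dt = 0 with C > 0: 0.00891N* = 0.195, so N* = 21.9.
Substitute into dN/dt = 0: 0.176(1 - 21.9/68.4) = 0.0448C*.
The bracket is 0.68, giving C* = 0.12/0.0448 = 2.67.

N* ≈ 21.9, C* ≈ 2.67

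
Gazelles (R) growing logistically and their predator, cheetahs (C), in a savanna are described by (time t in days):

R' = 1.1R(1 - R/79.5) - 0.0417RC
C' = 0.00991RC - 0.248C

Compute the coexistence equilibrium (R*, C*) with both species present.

R* ≈ 25, C* ≈ 18.1

From dC/dt = 0 with C > 0: 0.00991R* = 0.248, so R* = 25.
Substitute into dR/dt = 0: 1.1(1 - 25/79.5) = 0.0417C*.
The bracket is 0.685, giving C* = 0.754/0.0417 = 18.1.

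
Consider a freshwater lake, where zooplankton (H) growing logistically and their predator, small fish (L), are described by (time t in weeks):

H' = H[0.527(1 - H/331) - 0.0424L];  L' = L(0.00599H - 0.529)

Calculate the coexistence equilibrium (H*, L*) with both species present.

H* ≈ 88.3, L* ≈ 9.11

From dL/dt = 0 with L > 0: 0.00599H* = 0.529, so H* = 88.3.
Substitute into dH/dt = 0: 0.527(1 - 88.3/331) = 0.0424L*.
The bracket is 0.733, giving L* = 0.386/0.0424 = 9.11.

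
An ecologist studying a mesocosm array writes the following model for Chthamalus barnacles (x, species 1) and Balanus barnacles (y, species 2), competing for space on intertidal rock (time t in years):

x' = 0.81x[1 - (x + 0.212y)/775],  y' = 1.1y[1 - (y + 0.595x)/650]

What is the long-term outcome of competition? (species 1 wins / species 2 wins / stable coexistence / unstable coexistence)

Compare the nullcline intercepts: K1/α12 = 775/0.212 = 3660 > K2 = 650; K2/α21 = 650/0.595 = 1090 > K1 = 775.
Since both inequalities hold, each species can invade when rare, so the interior equilibrium is stable.

stable coexistence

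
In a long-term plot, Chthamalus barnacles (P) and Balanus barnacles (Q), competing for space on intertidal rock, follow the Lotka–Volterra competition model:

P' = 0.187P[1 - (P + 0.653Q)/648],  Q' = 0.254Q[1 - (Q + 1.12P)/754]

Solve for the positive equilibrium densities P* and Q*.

P* ≈ 579, Q* ≈ 105

Setting both brackets to zero gives the nullclines P + 0.653Q = 648 and 1.12P + Q = 754.
Substituting Q = 754 - 1.12P into the first: P(1 - 0.653·1.12) = 648 - 0.653·754.
So P* = 156/0.269 = 579, and then Q* = 754 - 1.12·579 = 105.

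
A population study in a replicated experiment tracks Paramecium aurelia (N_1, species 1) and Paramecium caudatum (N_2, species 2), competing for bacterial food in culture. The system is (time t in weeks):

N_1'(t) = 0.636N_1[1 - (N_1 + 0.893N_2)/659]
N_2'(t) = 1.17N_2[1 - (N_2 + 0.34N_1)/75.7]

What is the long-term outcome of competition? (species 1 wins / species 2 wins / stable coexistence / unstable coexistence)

species 1 excludes species 2

Compare the nullcline intercepts: K1/α12 = 659/0.893 = 738 > K2 = 75.7; K2/α21 = 75.7/0.34 = 223 < K1 = 659.
Since the inequalities point opposite ways, species 1 can invade but species 2 cannot.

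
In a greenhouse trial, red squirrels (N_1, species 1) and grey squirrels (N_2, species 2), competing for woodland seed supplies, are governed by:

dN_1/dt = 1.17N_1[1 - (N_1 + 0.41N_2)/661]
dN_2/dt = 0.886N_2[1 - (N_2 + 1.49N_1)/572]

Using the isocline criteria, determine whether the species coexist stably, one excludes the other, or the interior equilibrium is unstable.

Compare the nullcline intercepts: K1/α12 = 661/0.41 = 1610 > K2 = 572; K2/α21 = 572/1.49 = 384 < K1 = 661.
Since the inequalities point opposite ways, species 1 can invade but species 2 cannot.

species 1 excludes species 2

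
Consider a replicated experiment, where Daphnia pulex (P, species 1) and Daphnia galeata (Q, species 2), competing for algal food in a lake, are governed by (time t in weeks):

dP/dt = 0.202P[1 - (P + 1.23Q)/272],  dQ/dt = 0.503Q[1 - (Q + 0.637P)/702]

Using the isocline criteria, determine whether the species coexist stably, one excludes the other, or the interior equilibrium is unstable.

species 2 excludes species 1

Compare the nullcline intercepts: K1/α12 = 272/1.23 = 221 < K2 = 702; K2/α21 = 702/0.637 = 1100 > K1 = 272.
Since the inequalities point opposite ways, species 2 can invade but species 1 cannot.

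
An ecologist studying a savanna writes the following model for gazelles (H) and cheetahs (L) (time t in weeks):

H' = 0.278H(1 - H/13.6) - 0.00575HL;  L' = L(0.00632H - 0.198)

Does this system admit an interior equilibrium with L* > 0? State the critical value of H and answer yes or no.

Threshold H = 31.3; K < 31.3, so no, the predator goes extinct.

The predator equation gives dL/dt > 0 only when H > 0.198/0.00632 = 31.3.
Without the predator, H → K = 13.6. Since 13.6 < 31.3, the predator cannot invade.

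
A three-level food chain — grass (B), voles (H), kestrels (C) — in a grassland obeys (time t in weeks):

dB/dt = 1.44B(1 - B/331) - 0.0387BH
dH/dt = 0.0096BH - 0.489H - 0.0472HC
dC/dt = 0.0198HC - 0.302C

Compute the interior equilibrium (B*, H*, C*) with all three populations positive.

From dC/dt = 0: 0.0198H* = 0.302, so H* = 15.3.
From dB/dt = 0: 1.44(1 - B*/331) = 0.0387·15.3, giving B* = 331·(1 - 0.41) = 195.
From dH/dt = 0: 0.0096·195 - 0.489 = 0.0472C*, so C* = 1.39/0.0472 = 29.4.

B* ≈ 195, H* ≈ 15.3, C* ≈ 29.4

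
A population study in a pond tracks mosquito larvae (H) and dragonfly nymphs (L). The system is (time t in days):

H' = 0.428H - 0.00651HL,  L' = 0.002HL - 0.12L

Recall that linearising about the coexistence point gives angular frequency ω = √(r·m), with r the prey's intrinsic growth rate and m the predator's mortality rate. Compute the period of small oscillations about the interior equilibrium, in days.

T ≈ 27.7 days

Here r = 0.428 and m = 0.12, so r·m = 0.0514.
ω = √0.0514 = 0.227 per day, hence T = 2π/ω ≈ 27.7 days.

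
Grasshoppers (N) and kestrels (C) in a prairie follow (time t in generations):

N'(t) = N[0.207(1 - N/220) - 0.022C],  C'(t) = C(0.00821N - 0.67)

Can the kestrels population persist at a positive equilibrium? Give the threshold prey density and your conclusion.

The predator equation gives dC/dt > 0 only when N > 0.67/0.00821 = 81.6.
Without the predator, N → K = 220. Since 220 > 81.6, the predator can invade and persist.

Threshold N = 81.6; K > 81.6, so yes, the predator persists.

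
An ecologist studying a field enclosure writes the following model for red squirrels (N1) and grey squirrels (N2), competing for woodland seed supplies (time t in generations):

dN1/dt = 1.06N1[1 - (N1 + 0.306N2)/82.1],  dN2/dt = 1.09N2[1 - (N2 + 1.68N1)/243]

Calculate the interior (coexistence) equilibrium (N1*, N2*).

Setting both brackets to zero gives the nullclines N1 + 0.306N2 = 82.1 and 1.68N1 + N2 = 243.
Substituting N2 = 243 - 1.68N1 into the first: N1(1 - 0.306·1.68) = 82.1 - 0.306·243.
So N1* = 7.74/0.486 = 15.9, and then N2* = 243 - 1.68·15.9 = 216.

N1* ≈ 15.9, N2* ≈ 216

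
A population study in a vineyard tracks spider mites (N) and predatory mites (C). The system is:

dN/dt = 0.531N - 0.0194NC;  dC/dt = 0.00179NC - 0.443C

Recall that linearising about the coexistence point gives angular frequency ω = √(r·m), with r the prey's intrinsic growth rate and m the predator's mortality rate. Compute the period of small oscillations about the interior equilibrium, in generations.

Here r = 0.531 and m = 0.443, so r·m = 0.235.
ω = √0.235 = 0.485 per generation, hence T = 2π/ω ≈ 13 generations.

T ≈ 13 generations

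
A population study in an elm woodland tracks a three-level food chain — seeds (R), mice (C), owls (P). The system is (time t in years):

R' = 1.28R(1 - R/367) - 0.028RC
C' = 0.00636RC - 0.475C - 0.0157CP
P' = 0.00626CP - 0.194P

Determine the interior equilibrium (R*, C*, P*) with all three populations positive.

R* ≈ 118, C* ≈ 31, P* ≈ 17.6

From dP/dt = 0: 0.00626C* = 0.194, so C* = 31.
From dR/dt = 0: 1.28(1 - R*/367) = 0.028·31, giving R* = 367·(1 - 0.678) = 118.
From dC/dt = 0: 0.00636·118 - 0.475 = 0.0157P*, so P* = 0.277/0.0157 = 17.6.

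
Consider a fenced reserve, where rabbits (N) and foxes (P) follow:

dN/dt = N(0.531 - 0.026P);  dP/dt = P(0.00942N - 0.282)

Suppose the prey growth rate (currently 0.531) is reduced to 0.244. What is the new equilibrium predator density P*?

P* ≈ 9.38

At the interior fixed point, setting dN/dt = 0 with N > 0 fixes P* = (prey growth rate)/(NP coefficient) — independent of the other coefficients.
With the change, P* = 0.244/0.026 = 9.38; it falls from 20.4.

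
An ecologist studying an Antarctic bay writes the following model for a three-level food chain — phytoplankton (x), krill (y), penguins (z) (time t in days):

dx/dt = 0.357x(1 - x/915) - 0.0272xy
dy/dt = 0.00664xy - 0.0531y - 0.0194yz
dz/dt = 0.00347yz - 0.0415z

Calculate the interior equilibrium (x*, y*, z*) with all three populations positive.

x* ≈ 81.2, y* ≈ 12, z* ≈ 25.1

From dz/dt = 0: 0.00347y* = 0.0415, so y* = 12.
From dx/dt = 0: 0.357(1 - x*/915) = 0.0272·12, giving x* = 915·(1 - 0.911) = 81.2.
From dy/dt = 0: 0.00664·81.2 - 0.0531 = 0.0194z*, so z* = 0.486/0.0194 = 25.1.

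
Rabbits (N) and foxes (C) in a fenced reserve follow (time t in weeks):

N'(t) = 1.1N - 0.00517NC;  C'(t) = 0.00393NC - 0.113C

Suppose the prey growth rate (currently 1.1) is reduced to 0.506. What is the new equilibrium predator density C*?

At the interior fixed point, setting dN/dt = 0 with N > 0 fixes C* = (prey growth rate)/(NC coefficient) — independent of the other coefficients.
With the change, C* = 0.506/0.00517 = 97.9; it falls from 213.

C* ≈ 97.9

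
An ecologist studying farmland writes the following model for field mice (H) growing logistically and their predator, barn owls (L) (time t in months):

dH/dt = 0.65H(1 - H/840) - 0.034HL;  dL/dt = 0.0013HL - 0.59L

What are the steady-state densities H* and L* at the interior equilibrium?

From dL/dt = 0 with L > 0: 0.0013H* = 0.59, so H* = 454.
Substitute into dH/dt = 0: 0.65(1 - 454/840) = 0.034L*.
The bracket is 0.46, giving L* = 0.299/0.034 = 8.79.

H* ≈ 454, L* ≈ 8.79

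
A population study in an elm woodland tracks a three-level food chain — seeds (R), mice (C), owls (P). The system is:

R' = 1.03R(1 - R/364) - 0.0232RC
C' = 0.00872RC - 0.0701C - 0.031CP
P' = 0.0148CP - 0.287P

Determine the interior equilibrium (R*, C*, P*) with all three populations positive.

From dP/dt = 0: 0.0148C* = 0.287, so C* = 19.4.
From dR/dt = 0: 1.03(1 - R*/364) = 0.0232·19.4, giving R* = 364·(1 - 0.437) = 205.
From dC/dt = 0: 0.00872·205 - 0.0701 = 0.031P*, so P* = 1.72/0.031 = 55.4.

R* ≈ 205, C* ≈ 19.4, P* ≈ 55.4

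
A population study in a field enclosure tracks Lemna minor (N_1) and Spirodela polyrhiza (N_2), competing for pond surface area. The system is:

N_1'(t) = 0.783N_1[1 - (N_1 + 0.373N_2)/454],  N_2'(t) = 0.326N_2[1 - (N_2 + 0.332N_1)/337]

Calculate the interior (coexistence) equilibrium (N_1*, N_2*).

N_1* ≈ 375, N_2* ≈ 213

Setting both brackets to zero gives the nullclines N_1 + 0.373N_2 = 454 and 0.332N_1 + N_2 = 337.
Substituting N_2 = 337 - 0.332N_1 into the first: N_1(1 - 0.373·0.332) = 454 - 0.373·337.
So N_1* = 328/0.876 = 375, and then N_2* = 337 - 0.332·375 = 213.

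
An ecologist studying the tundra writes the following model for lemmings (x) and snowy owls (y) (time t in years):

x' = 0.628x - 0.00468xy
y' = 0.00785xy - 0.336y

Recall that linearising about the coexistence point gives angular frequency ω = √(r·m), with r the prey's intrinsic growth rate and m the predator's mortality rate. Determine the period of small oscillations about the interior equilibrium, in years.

T ≈ 13.7 years

Here r = 0.628 and m = 0.336, so r·m = 0.211.
ω = √0.211 = 0.459 per year, hence T = 2π/ω ≈ 13.7 years.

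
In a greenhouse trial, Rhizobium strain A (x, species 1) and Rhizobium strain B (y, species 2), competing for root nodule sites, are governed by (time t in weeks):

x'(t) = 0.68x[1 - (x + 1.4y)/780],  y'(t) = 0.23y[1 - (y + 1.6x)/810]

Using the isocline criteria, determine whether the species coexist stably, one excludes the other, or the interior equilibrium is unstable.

Compare the nullcline intercepts: K1/α12 = 780/1.4 = 557 < K2 = 810; K2/α21 = 810/1.6 = 506 < K1 = 780.
Since both are reversed, neither can invade when rare; the interior point is a saddle.

unstable coexistence (outcome depends on initial conditions)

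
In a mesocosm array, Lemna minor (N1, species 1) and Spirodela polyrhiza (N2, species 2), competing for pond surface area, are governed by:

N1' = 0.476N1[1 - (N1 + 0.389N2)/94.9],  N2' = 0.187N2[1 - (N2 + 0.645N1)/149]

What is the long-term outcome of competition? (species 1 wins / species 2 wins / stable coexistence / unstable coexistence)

Compare the nullcline intercepts: K1/α12 = 94.9/0.389 = 244 > K2 = 149; K2/α21 = 149/0.645 = 231 > K1 = 94.9.
Since both inequalities hold, each species can invade when rare, so the interior equilibrium is stable.

stable coexistence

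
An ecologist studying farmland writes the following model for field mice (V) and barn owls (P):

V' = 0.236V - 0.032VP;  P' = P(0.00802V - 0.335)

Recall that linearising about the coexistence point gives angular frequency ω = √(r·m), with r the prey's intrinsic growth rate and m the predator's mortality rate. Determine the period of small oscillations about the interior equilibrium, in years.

Here r = 0.236 and m = 0.335, so r·m = 0.0791.
ω = √0.0791 = 0.281 per year, hence T = 2π/ω ≈ 22.3 years.

T ≈ 22.3 years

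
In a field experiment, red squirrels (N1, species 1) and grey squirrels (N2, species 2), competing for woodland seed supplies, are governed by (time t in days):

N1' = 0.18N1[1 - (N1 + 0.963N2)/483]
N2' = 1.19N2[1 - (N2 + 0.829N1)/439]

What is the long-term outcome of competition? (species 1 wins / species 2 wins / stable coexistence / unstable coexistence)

Compare the nullcline intercepts: K1/α12 = 483/0.963 = 502 > K2 = 439; K2/α21 = 439/0.829 = 530 > K1 = 483.
Since both inequalities hold, each species can invade when rare, so the interior equilibrium is stable.

stable coexistence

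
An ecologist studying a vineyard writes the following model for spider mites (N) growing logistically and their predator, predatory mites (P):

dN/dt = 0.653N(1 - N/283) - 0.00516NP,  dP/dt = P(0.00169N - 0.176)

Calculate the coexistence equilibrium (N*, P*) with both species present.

From dP/dt = 0 with P > 0: 0.00169N* = 0.176, so N* = 104.
Substitute into dN/dt = 0: 0.653(1 - 104/283) = 0.00516P*.
The bracket is 0.632, giving P* = 0.413/0.00516 = 80.

N* ≈ 104, P* ≈ 80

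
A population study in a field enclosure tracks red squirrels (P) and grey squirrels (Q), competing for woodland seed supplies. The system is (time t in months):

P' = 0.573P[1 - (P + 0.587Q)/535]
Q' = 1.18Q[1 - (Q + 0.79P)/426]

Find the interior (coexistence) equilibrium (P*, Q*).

Setting both brackets to zero gives the nullclines P + 0.587Q = 535 and 0.79P + Q = 426.
Substituting Q = 426 - 0.79P into the first: P(1 - 0.587·0.79) = 535 - 0.587·426.
So P* = 285/0.536 = 531, and then Q* = 426 - 0.79·531 = 6.25.

P* ≈ 531, Q* ≈ 6.25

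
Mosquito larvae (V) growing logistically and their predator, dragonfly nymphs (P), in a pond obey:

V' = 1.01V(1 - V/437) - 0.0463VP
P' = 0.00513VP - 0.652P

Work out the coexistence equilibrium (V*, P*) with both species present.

From dP/dt = 0 with P > 0: 0.00513V* = 0.652, so V* = 127.
Substitute into dV/dt = 0: 1.01(1 - 127/437) = 0.0463P*.
The bracket is 0.709, giving P* = 0.716/0.0463 = 15.5.

V* ≈ 127, P* ≈ 15.5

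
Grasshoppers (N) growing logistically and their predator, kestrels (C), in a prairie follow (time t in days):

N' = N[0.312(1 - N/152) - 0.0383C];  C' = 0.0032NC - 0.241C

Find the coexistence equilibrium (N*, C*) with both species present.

N* ≈ 75.3, C* ≈ 4.11

From dC/dt = 0 with C > 0: 0.0032N* = 0.241, so N* = 75.3.
Substitute into dN/dt = 0: 0.312(1 - 75.3/152) = 0.0383C*.
The bracket is 0.505, giving C* = 0.157/0.0383 = 4.11.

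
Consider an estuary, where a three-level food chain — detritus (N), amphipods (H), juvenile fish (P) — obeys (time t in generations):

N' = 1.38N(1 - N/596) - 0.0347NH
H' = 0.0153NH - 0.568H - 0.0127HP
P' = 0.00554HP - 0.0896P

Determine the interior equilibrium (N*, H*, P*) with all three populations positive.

From dP/dt = 0: 0.00554H* = 0.0896, so H* = 16.2.
From dN/dt = 0: 1.38(1 - N*/596) = 0.0347·16.2, giving N* = 596·(1 - 0.407) = 354.
From dH/dt = 0: 0.0153·354 - 0.568 = 0.0127P*, so P* = 4.84/0.0127 = 381.

N* ≈ 354, H* ≈ 16.2, P* ≈ 381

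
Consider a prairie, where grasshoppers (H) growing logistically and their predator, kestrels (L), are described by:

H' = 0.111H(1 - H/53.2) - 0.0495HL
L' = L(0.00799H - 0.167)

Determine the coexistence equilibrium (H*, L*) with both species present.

From dL/dt = 0 with L > 0: 0.00799H* = 0.167, so H* = 20.9.
Substitute into dH/dt = 0: 0.111(1 - 20.9/53.2) = 0.0495L*.
The bracket is 0.607, giving L* = 0.0674/0.0495 = 1.36.

H* ≈ 20.9, L* ≈ 1.36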